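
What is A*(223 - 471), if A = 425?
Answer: -105400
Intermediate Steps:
A*(223 - 471) = 425*(223 - 471) = 425*(-248) = -105400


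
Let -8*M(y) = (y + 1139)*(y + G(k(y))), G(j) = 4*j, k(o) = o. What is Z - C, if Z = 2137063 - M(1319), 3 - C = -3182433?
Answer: 3923763/4 ≈ 9.8094e+5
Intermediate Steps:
C = 3182436 (C = 3 - 1*(-3182433) = 3 + 3182433 = 3182436)
M(y) = -5*y*(1139 + y)/8 (M(y) = -(y + 1139)*(y + 4*y)/8 = -(1139 + y)*5*y/8 = -5*y*(1139 + y)/8)
Z = 16653507/4 (Z = 2137063 - 5*1319*(-1139 - 1*1319)/8 = 2137063 - 5*1319*(-1139 - 1319)/8 = 2137063 - 5*1319*(-2458)/8 = 2137063 - 1*(-8105255/4) = 2137063 + 8105255/4 = 16653507/4 ≈ 4.1634e+6)
Z - C = 16653507/4 - 1*3182436 = 16653507/4 - 3182436 = 3923763/4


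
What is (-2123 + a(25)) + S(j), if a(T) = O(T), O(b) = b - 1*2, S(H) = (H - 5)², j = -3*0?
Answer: -2075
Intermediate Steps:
j = 0
S(H) = (-5 + H)²
O(b) = -2 + b (O(b) = b - 2 = -2 + b)
a(T) = -2 + T
(-2123 + a(25)) + S(j) = (-2123 + (-2 + 25)) + (-5 + 0)² = (-2123 + 23) + (-5)² = -2100 + 25 = -2075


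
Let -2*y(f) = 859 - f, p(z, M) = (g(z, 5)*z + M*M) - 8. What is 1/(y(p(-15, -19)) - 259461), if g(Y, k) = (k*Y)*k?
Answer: -2/513803 ≈ -3.8925e-6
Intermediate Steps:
g(Y, k) = Y*k² (g(Y, k) = (Y*k)*k = Y*k²)
p(z, M) = -8 + M² + 25*z² (p(z, M) = ((z*5²)*z + M*M) - 8 = ((z*25)*z + M²) - 8 = ((25*z)*z + M²) - 8 = (25*z² + M²) - 8 = (M² + 25*z²) - 8 = -8 + M² + 25*z²)
y(f) = -859/2 + f/2 (y(f) = -(859 - f)/2 = -859/2 + f/2)
1/(y(p(-15, -19)) - 259461) = 1/((-859/2 + (-8 + (-19)² + 25*(-15)²)/2) - 259461) = 1/((-859/2 + (-8 + 361 + 25*225)/2) - 259461) = 1/((-859/2 + (-8 + 361 + 5625)/2) - 259461) = 1/((-859/2 + (½)*5978) - 259461) = 1/((-859/2 + 2989) - 259461) = 1/(5119/2 - 259461) = 1/(-513803/2) = -2/513803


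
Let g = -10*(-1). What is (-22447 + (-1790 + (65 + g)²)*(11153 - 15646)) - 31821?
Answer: -17284923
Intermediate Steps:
g = 10
(-22447 + (-1790 + (65 + g)²)*(11153 - 15646)) - 31821 = (-22447 + (-1790 + (65 + 10)²)*(11153 - 15646)) - 31821 = (-22447 + (-1790 + 75²)*(-4493)) - 31821 = (-22447 + (-1790 + 5625)*(-4493)) - 31821 = (-22447 + 3835*(-4493)) - 31821 = (-22447 - 17230655) - 31821 = -17253102 - 31821 = -17284923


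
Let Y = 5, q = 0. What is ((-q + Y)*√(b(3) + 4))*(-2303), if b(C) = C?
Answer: -11515*√7 ≈ -30466.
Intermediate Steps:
((-q + Y)*√(b(3) + 4))*(-2303) = ((-1*0 + 5)*√(3 + 4))*(-2303) = ((0 + 5)*√7)*(-2303) = (5*√7)*(-2303) = -11515*√7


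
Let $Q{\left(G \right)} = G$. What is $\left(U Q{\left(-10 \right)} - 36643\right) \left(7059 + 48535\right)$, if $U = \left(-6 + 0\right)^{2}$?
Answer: $-2057144782$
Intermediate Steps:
$U = 36$ ($U = \left(-6\right)^{2} = 36$)
$\left(U Q{\left(-10 \right)} - 36643\right) \left(7059 + 48535\right) = \left(36 \left(-10\right) - 36643\right) \left(7059 + 48535\right) = \left(-360 - 36643\right) 55594 = \left(-37003\right) 55594 = -2057144782$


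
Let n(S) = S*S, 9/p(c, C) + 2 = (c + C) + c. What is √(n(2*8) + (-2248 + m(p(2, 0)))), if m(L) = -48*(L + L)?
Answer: 2*I*√606 ≈ 49.234*I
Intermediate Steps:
p(c, C) = 9/(-2 + C + 2*c) (p(c, C) = 9/(-2 + ((c + C) + c)) = 9/(-2 + ((C + c) + c)) = 9/(-2 + (C + 2*c)) = 9/(-2 + C + 2*c))
n(S) = S²
m(L) = -96*L
√(n(2*8) + (-2248 + m(p(2, 0)))) = √((2*8)² + (-2248 - 864/(-2 + 0 + 2*2))) = √(16² + (-2248 - 864/(-2 + 0 + 4))) = √(256 + (-2248 - 864/2)) = √(256 + (-2248 - 96*9/2)) = √(256 + (-2248 - 432)) = √(256 - 2680) = √(-2424) = 2*I*√606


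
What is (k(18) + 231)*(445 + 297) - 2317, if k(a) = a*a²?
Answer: 4496429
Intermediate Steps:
k(a) = a³
(k(18) + 231)*(445 + 297) - 2317 = (18³ + 231)*(445 + 297) - 2317 = (5832 + 231)*742 - 2317 = 6063*742 - 2317 = 4498746 - 2317 = 4496429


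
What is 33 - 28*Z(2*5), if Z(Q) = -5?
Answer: 173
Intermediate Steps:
33 - 28*Z(2*5) = 33 - 28*(-5) = 33 + 140 = 173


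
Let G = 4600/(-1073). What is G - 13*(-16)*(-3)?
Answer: -674152/1073 ≈ -628.29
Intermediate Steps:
G = -4600/1073 (G = 4600*(-1/1073) = -4600/1073 ≈ -4.2870)
G - 13*(-16)*(-3) = -4600/1073 - 13*(-16)*(-3) = -4600/1073 + 208*(-3) = -4600/1073 - 624 = -674152/1073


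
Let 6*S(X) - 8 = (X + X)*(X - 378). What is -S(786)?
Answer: -320692/3 ≈ -1.0690e+5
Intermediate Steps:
S(X) = 4/3 + X*(-378 + X)/3 (S(X) = 4/3 + ((X + X)*(X - 378))/6 = 4/3 + ((2*X)*(-378 + X))/6 = 4/3 + (2*X*(-378 + X))/6 = 4/3 + X*(-378 + X)/3)
-S(786) = -(4/3 - 126*786 + (1/3)*786**2) = -(4/3 - 99036 + (1/3)*617796) = -(4/3 - 99036 + 205932) = -1*320692/3 = -320692/3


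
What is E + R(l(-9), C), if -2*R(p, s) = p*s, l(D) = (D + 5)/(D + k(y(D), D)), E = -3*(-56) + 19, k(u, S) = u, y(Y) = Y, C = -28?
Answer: 1711/9 ≈ 190.11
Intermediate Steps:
E = 187 (E = 168 + 19 = 187)
l(D) = (5 + D)/(2*D) (l(D) = (D + 5)/(D + D) = (5 + D)/((2*D)) = (5 + D)*(1/(2*D)) = (5 + D)/(2*D))
R(p, s) = -p*s/2
E + R(l(-9), C) = 187 - 1/2*(1/2)*(5 - 9)/(-9)*(-28) = 187 - 1/2*(1/2)*(-1/9)*(-4)*(-28) = 187 - 1/2*2/9*(-28) = 187 + 28/9 = 1711/9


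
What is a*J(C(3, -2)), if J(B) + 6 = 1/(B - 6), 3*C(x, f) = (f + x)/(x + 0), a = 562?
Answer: -183774/53 ≈ -3467.4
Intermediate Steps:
C(x, f) = (f + x)/(3*x) (C(x, f) = ((f + x)/(x + 0))/3 = ((f + x)/x)/3 = (f + x)/(3*x))
J(B) = -6 + 1/(-6 + B) (J(B) = -6 + 1/(B - 6) = -6 + 1/(-6 + B))
a*J(C(3, -2)) = 562*((37 - 2*(-2 + 3)/3)/(-6 + (⅓)*(-2 + 3)/3)) = 562*((37 - 2/3)/(-6 + (⅓)*(⅓)*1)) = 562*((37 - 6*⅑)/(-6 + ⅑)) = 562*((37 - ⅔)/(-53/9)) = 562*(-9/53*109/3) = 562*(-327/53) = -183774/53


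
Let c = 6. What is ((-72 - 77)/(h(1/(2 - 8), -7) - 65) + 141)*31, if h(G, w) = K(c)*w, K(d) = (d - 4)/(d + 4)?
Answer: 1474267/332 ≈ 4440.6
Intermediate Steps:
K(d) = (-4 + d)/(4 + d)
h(G, w) = w/5 (h(G, w) = ((-4 + 6)/(4 + 6))*w = (2/10)*w = ((⅒)*2)*w = w/5)
((-72 - 77)/(h(1/(2 - 8), -7) - 65) + 141)*31 = ((-72 - 77)/((⅕)*(-7) - 65) + 141)*31 = (-149/(-7/5 - 65) + 141)*31 = (-149/(-332/5) + 141)*31 = (-149*(-5/332) + 141)*31 = (745/332 + 141)*31 = (47557/332)*31 = 1474267/332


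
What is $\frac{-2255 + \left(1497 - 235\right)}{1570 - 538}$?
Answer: $- \frac{331}{344} \approx -0.96221$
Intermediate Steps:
$\frac{-2255 + \left(1497 - 235\right)}{1570 - 538} = \frac{-2255 + 1262}{1032} = \left(-993\right) \frac{1}{1032} = - \frac{331}{344}$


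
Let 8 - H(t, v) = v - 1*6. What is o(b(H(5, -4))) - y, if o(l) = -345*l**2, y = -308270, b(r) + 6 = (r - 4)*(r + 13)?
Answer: -62890210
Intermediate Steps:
H(t, v) = 14 - v (H(t, v) = 8 - (v - 1*6) = 8 - (v - 6) = 8 - (-6 + v) = 8 + (6 - v) = 14 - v)
b(r) = -6 + (-4 + r)*(13 + r) (b(r) = -6 + (r - 4)*(r + 13) = -6 + (-4 + r)*(13 + r))
o(b(H(5, -4))) - y = -345*(-58 + (14 - 1*(-4))**2 + 9*(14 - 1*(-4)))**2 - 1*(-308270) = -345*(-58 + (14 + 4)**2 + 9*(14 + 4))**2 + 308270 = -345*(-58 + 18**2 + 9*18)**2 + 308270 = -345*(-58 + 324 + 162)**2 + 308270 = -345*428**2 + 308270 = -345*183184 + 308270 = -63198480 + 308270 = -62890210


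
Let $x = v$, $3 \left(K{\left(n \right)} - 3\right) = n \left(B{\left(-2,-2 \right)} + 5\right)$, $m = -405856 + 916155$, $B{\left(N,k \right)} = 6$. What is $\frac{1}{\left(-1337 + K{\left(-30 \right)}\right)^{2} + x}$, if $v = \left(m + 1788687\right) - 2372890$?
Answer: $\frac{1}{2011232} \approx 4.9721 \cdot 10^{-7}$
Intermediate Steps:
$m = 510299$
$K{\left(n \right)} = 3 + \frac{11 n}{3}$ ($K{\left(n \right)} = 3 + \frac{n \left(6 + 5\right)}{3} = 3 + \frac{n 11}{3} = 3 + \frac{11 n}{3}$)
$v = -73904$ ($v = \left(510299 + 1788687\right) - 2372890 = 2298986 - 2372890 = -73904$)
$x = -73904$
$\frac{1}{\left(-1337 + K{\left(-30 \right)}\right)^{2} + x} = \frac{1}{\left(-1337 + \left(3 + \frac{11}{3} \left(-30\right)\right)\right)^{2} - 73904} = \frac{1}{\left(-1337 + \left(3 - 110\right)\right)^{2} - 73904} = \frac{1}{\left(-1337 - 107\right)^{2} - 73904} = \frac{1}{\left(-1444\right)^{2} - 73904} = \frac{1}{2085136 - 73904} = \frac{1}{2011232}$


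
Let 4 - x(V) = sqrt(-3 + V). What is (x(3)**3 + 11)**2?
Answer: 5625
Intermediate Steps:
x(V) = 4 - sqrt(-3 + V)
(x(3)**3 + 11)**2 = ((4 - sqrt(-3 + 3))**3 + 11)**2 = ((4 - sqrt(0))**3 + 11)**2 = ((4 - 1*0)**3 + 11)**2 = ((4 + 0)**3 + 11)**2 = (4**3 + 11)**2 = (64 + 11)**2 = 75**2 = 5625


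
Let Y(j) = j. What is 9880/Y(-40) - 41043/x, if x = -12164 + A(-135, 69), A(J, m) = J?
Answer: -2996810/12299 ≈ -243.66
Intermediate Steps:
x = -12299 (x = -12164 - 135 = -12299)
9880/Y(-40) - 41043/x = 9880/(-40) - 41043/(-12299) = 9880*(-1/40) - 41043*(-1/12299) = -247 + 41043/12299 = -2996810/12299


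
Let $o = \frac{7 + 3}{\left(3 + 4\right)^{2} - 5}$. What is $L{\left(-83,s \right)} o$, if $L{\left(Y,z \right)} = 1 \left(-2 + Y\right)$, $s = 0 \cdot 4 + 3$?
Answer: $- \frac{425}{22} \approx -19.318$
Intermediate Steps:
$s = 3$ ($s = 0 + 3 = 3$)
$L{\left(Y,z \right)} = -2 + Y$
$o = \frac{5}{22}$ ($o = \frac{10}{7^{2} - 5} = \frac{10}{49 - 5} = \frac{10}{44} = 10 \cdot \frac{1}{44} = \frac{5}{22} \approx 0.22727$)
$L{\left(-83,s \right)} o = \left(-2 - 83\right) \frac{5}{22} = \left(-85\right) \frac{5}{22} = - \frac{425}{22}$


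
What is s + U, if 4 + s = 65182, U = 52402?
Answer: 117580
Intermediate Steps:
s = 65178 (s = -4 + 65182 = 65178)
s + U = 65178 + 52402 = 117580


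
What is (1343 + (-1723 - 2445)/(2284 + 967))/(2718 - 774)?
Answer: 1453975/2106648 ≈ 0.69018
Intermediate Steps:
(1343 + (-1723 - 2445)/(2284 + 967))/(2718 - 774) = (1343 - 4168/3251)/1944 = (1343 - 4168*1/3251)*(1/1944) = (1343 - 4168/3251)*(1/1944) = (4361925/3251)*(1/1944) = 1453975/2106648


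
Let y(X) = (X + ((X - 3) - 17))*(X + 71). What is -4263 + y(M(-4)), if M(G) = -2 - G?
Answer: -5431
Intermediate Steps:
y(X) = (-20 + 2*X)*(71 + X) (y(X) = (X + ((-3 + X) - 17))*(71 + X) = (X + (-20 + X))*(71 + X) = (-20 + 2*X)*(71 + X))
-4263 + y(M(-4)) = -4263 + (-1420 + 2*(-2 - 1*(-4))² + 122*(-2 - 1*(-4))) = -4263 + (-1420 + 2*(-2 + 4)² + 122*(-2 + 4)) = -4263 + (-1420 + 2*2² + 122*2) = -4263 + (-1420 + 2*4 + 244) = -4263 + (-1420 + 8 + 244) = -4263 - 1168 = -5431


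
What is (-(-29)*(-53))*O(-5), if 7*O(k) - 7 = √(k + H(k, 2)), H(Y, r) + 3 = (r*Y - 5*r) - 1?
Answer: -1537 - 1537*I*√29/7 ≈ -1537.0 - 1182.4*I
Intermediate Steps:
H(Y, r) = -4 - 5*r + Y*r (H(Y, r) = -3 + ((r*Y - 5*r) - 1) = -3 + ((Y*r - 5*r) - 1) = -3 + ((-5*r + Y*r) - 1) = -3 + (-1 - 5*r + Y*r) = -4 - 5*r + Y*r)
O(k) = 1 + √(-14 + 3*k)/7 (O(k) = 1 + √(k + (-4 - 5*2 + k*2))/7 = 1 + √(k + (-4 - 10 + 2*k))/7 = 1 + √(k + (-14 + 2*k))/7 = 1 + √(-14 + 3*k)/7)
(-(-29)*(-53))*O(-5) = (-(-29)*(-53))*(1 + √(-14 + 3*(-5))/7) = (-29*53)*(1 + √(-14 - 15)/7) = -1537*(1 + √(-29)/7) = -1537*(1 + (I*√29)/7) = -1537*(1 + I*√29/7) = -1537 - 1537*I*√29/7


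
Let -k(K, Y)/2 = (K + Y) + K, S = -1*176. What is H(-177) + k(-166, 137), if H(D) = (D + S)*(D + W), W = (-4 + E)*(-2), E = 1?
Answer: 60753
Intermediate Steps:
W = 6 (W = (-4 + 1)*(-2) = -3*(-2) = 6)
S = -176
H(D) = (-176 + D)*(6 + D) (H(D) = (D - 176)*(D + 6) = (-176 + D)*(6 + D))
k(K, Y) = -4*K - 2*Y (k(K, Y) = -2*((K + Y) + K) = -2*(Y + 2*K) = -4*K - 2*Y)
H(-177) + k(-166, 137) = (-1056 + (-177)² - 170*(-177)) + (-4*(-166) - 2*137) = (-1056 + 31329 + 30090) + (664 - 274) = 60363 + 390 = 60753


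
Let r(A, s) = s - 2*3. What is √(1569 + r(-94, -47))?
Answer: 2*√379 ≈ 38.936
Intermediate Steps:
r(A, s) = -6 + s (r(A, s) = s - 6 = -6 + s)
√(1569 + r(-94, -47)) = √(1569 + (-6 - 47)) = √(1569 - 53) = √1516 = 2*√379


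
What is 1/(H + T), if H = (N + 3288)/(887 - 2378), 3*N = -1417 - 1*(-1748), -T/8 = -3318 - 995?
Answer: 4473/154326197 ≈ 2.8984e-5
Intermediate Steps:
T = 34504 (T = -8*(-3318 - 995) = -8*(-4313) = 34504)
N = 331/3 (N = (-1417 - 1*(-1748))/3 = (-1417 + 1748)/3 = (1/3)*331 = 331/3 ≈ 110.33)
H = -10195/4473 (H = (331/3 + 3288)/(887 - 2378) = (10195/3)/(-1491) = (10195/3)*(-1/1491) = -10195/4473 ≈ -2.2792)
1/(H + T) = 1/(-10195/4473 + 34504) = 1/(154326197/4473) = 4473/154326197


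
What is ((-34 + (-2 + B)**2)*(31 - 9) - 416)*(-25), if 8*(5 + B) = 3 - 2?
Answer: 99325/32 ≈ 3103.9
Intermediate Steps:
B = -39/8 (B = -5 + (3 - 2)/8 = -5 + (1/8)*1 = -5 + 1/8 = -39/8 ≈ -4.8750)
((-34 + (-2 + B)**2)*(31 - 9) - 416)*(-25) = ((-34 + (-2 - 39/8)**2)*(31 - 9) - 416)*(-25) = ((-34 + (-55/8)**2)*22 - 416)*(-25) = ((-34 + 3025/64)*22 - 416)*(-25) = ((849/64)*22 - 416)*(-25) = (9339/32 - 416)*(-25) = -3973/32*(-25) = 99325/32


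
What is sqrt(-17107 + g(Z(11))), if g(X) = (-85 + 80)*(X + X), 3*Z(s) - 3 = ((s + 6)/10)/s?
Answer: I*sqrt(18640974)/33 ≈ 130.83*I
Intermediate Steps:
Z(s) = 1 + (3/5 + s/10)/(3*s) (Z(s) = 1 + (((s + 6)/10)/s)/3 = 1 + (((6 + s)*(1/10))/s)/3 = 1 + ((3/5 + s/10)/s)/3 = 1 + (3/5 + s/10)/(3*s))
g(X) = -10*X
sqrt(-17107 + g(Z(11))) = sqrt(-17107 - (6 + 31*11)/(3*11)) = sqrt(-17107 - (6 + 341)/(3*11)) = sqrt(-17107 - 347/(3*11)) = sqrt(-17107 - 10*347/330) = sqrt(-17107 - 347/33) = sqrt(-564878/33) = I*sqrt(18640974)/33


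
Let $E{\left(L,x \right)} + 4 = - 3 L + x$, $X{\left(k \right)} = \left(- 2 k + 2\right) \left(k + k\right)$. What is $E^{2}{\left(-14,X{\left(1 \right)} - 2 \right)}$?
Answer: $1296$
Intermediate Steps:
$X{\left(k \right)} = 2 k \left(2 - 2 k\right)$ ($X{\left(k \right)} = \left(2 - 2 k\right) 2 k = 2 k \left(2 - 2 k\right)$)
$E{\left(L,x \right)} = -4 + x - 3 L$ ($E{\left(L,x \right)} = -4 - \left(- x + 3 L\right) = -4 + x - 3 L$)
$E^{2}{\left(-14,X{\left(1 \right)} - 2 \right)} = \left(-4 + \left(4 \cdot 1 \left(1 - 1\right) - 2\right) - -42\right)^{2} = \left(-4 - \left(2 - 4 \left(1 - 1\right)\right) + 42\right)^{2} = \left(-4 - \left(2 - 0\right) + 42\right)^{2} = \left(-4 + \left(0 - 2\right) + 42\right)^{2} = \left(-4 - 2 + 42\right)^{2} = 36^{2} = 1296$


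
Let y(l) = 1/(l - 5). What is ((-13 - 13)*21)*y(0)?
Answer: 546/5 ≈ 109.20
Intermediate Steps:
y(l) = 1/(-5 + l)
((-13 - 13)*21)*y(0) = ((-13 - 13)*21)/(-5 + 0) = -26*21/(-5) = -546*(-⅕) = 546/5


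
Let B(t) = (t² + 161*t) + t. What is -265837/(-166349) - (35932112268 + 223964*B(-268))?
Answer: -7035644716085583/166349 ≈ -4.2295e+10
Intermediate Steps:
B(t) = t² + 162*t
-265837/(-166349) - (35932112268 + 223964*B(-268)) = -265837/(-166349) - (35932112268 - 60022352*(162 - 268)) = -265837*(-1/166349) - 223964/(1/(-268*(-106) + 160437)) = 265837/166349 - 223964/(1/(28408 + 160437)) = 265837/166349 - 223964/(1/188845) = 265837/166349 - 223964/1/188845 = 265837/166349 - 223964*188845 = 265837/166349 - 42294481580 = -7035644716085583/166349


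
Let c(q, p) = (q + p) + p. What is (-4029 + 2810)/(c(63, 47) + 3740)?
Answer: -1219/3897 ≈ -0.31280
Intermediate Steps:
c(q, p) = q + 2*p (c(q, p) = (p + q) + p = q + 2*p)
(-4029 + 2810)/(c(63, 47) + 3740) = (-4029 + 2810)/((63 + 2*47) + 3740) = -1219/((63 + 94) + 3740) = -1219/(157 + 3740) = -1219/3897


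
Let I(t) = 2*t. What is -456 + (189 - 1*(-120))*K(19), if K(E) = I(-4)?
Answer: -2928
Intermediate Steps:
K(E) = -8 (K(E) = 2*(-4) = -8)
-456 + (189 - 1*(-120))*K(19) = -456 + (189 - 1*(-120))*(-8) = -456 + (189 + 120)*(-8) = -456 + 309*(-8) = -456 - 2472 = -2928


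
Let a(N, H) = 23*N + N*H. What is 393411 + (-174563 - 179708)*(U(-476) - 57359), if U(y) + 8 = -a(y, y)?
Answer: 96714605056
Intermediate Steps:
a(N, H) = 23*N + H*N
U(y) = -8 - y*(23 + y)
393411 + (-174563 - 179708)*(U(-476) - 57359) = 393411 + (-174563 - 179708)*((-8 - 1*(-476)*(23 - 476)) - 57359) = 393411 - 354271*((-8 - 1*(-476)*(-453)) - 57359) = 393411 - 354271*((-8 - 215628) - 57359) = 393411 - 354271*(-215636 - 57359) = 393411 - 354271*(-272995) = 393411 + 96714211645 = 96714605056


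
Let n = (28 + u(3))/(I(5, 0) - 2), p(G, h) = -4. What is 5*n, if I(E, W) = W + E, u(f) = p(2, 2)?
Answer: 40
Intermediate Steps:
u(f) = -4
I(E, W) = E + W
n = 8 (n = (28 - 4)/((5 + 0) - 2) = 24/(5 - 2) = 24/3 = 24*(1/3) = 8)
5*n = 5*8 = 40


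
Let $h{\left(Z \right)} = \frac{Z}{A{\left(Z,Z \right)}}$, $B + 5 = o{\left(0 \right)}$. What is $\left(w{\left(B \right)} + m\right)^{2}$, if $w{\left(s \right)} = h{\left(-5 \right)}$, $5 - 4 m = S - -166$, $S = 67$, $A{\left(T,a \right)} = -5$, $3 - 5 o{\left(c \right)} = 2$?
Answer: $3136$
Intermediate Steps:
$o{\left(c \right)} = \frac{1}{5}$ ($o{\left(c \right)} = \frac{3}{5} - \frac{2}{5} = \frac{1}{5}$)
$B = - \frac{24}{5}$ ($B = -5 + \frac{1}{5} = - \frac{24}{5} \approx -4.8$)
$m = -57$ ($m = \frac{5}{4} - \frac{67 - -166}{4} = \frac{5}{4} - \frac{67 + 166}{4} = \frac{5}{4} - \frac{233}{4} = -57$)
$h{\left(Z \right)} = - \frac{Z}{5}$ ($h{\left(Z \right)} = \frac{Z}{-5} = Z \left(- \frac{1}{5}\right) = - \frac{Z}{5}$)
$w{\left(s \right)} = 1$ ($w{\left(s \right)} = \left(- \frac{1}{5}\right) \left(-5\right) = 1$)
$\left(w{\left(B \right)} + m\right)^{2} = \left(1 - 57\right)^{2} = \left(-56\right)^{2} = 3136$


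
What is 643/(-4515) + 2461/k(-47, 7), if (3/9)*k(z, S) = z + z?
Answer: -1254749/141470 ≈ -8.8694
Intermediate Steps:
k(z, S) = 6*z (k(z, S) = 3*(z + z) = 3*(2*z) = 6*z)
643/(-4515) + 2461/k(-47, 7) = 643/(-4515) + 2461/((6*(-47))) = 643*(-1/4515) + 2461/(-282) = -643/4515 + 2461*(-1/282) = -643/4515 - 2461/282 = -1254749/141470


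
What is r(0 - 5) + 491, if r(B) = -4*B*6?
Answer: 611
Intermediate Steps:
r(B) = -24*B
r(0 - 5) + 491 = -24*(0 - 5) + 491 = -24*(-5) + 491 = 120 + 491 = 611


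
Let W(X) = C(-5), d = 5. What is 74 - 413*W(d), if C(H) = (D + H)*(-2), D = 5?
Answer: 74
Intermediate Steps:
C(H) = -10 - 2*H (C(H) = (5 + H)*(-2) = -10 - 2*H)
W(X) = 0 (W(X) = -10 - 2*(-5) = -10 + 10 = 0)
74 - 413*W(d) = 74 - 413*0 = 74 + 0 = 74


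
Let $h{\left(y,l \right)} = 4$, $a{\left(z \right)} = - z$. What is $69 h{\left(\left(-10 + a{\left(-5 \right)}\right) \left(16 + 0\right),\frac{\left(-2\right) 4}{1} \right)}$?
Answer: $276$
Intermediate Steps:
$69 h{\left(\left(-10 + a{\left(-5 \right)}\right) \left(16 + 0\right),\frac{\left(-2\right) 4}{1} \right)} = 69 \cdot 4 = 276$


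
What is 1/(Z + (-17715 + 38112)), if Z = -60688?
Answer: -1/40291 ≈ -2.4819e-5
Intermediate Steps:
1/(Z + (-17715 + 38112)) = 1/(-60688 + (-17715 + 38112)) = 1/(-60688 + 20397) = 1/(-40291) = -1/40291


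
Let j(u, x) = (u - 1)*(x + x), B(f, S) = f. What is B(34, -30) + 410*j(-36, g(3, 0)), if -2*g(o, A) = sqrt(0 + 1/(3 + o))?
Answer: 34 + 7585*sqrt(6)/3 ≈ 6227.1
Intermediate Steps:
g(o, A) = -sqrt(1/(3 + o))/2 (g(o, A) = -sqrt(0 + 1/(3 + o))/2 = -sqrt(1/(3 + o))/2)
j(u, x) = 2*x*(-1 + u) (j(u, x) = (-1 + u)*(2*x) = 2*x*(-1 + u))
B(34, -30) + 410*j(-36, g(3, 0)) = 34 + 410*(2*(-1/(2*sqrt(3 + 3)))*(-1 - 36)) = 34 + 410*(2*(-sqrt(6)/6/2)*(-37)) = 34 + 410*(2*(-sqrt(6)/12)*(-37)) = 34 + 410*(37*sqrt(6)/6) = 34 + 7585*sqrt(6)/3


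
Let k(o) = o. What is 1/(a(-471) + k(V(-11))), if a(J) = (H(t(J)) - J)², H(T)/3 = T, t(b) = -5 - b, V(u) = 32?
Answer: 1/3493193 ≈ 2.8627e-7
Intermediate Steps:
H(T) = 3*T
a(J) = (-15 - 4*J)² (a(J) = (3*(-5 - J) - J)² = ((-15 - 3*J) - J)² = (-15 - 4*J)²)
1/(a(-471) + k(V(-11))) = 1/((15 + 4*(-471))² + 32) = 1/((15 - 1884)² + 32) = 1/((-1869)² + 32) = 1/(3493161 + 32) = 1/3493193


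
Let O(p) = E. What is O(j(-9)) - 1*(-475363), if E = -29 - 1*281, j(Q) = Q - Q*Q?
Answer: 475053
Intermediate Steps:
j(Q) = Q - Q²
E = -310 (E = -29 - 281 = -310)
O(p) = -310
O(j(-9)) - 1*(-475363) = -310 - 1*(-475363) = -310 + 475363 = 475053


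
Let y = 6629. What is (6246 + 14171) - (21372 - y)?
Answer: 5674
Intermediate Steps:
(6246 + 14171) - (21372 - y) = (6246 + 14171) - (21372 - 1*6629) = 20417 - (21372 - 6629) = 20417 - 1*14743 = 20417 - 14743 = 5674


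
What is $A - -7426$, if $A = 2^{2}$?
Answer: $7430$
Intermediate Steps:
$A = 4$
$A - -7426 = 4 - -7426 = 4 + 7426 = 7430$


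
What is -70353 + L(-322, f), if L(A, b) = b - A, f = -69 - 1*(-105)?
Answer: -69995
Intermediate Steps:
f = 36 (f = -69 + 105 = 36)
-70353 + L(-322, f) = -70353 + (36 - 1*(-322)) = -70353 + (36 + 322) = -70353 + 358 = -69995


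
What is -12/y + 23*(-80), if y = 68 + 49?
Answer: -71764/39 ≈ -1840.1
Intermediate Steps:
y = 117
-12/y + 23*(-80) = -12/117 + 23*(-80) = -12*1/117 - 1840 = -4/39 - 1840 = -71764/39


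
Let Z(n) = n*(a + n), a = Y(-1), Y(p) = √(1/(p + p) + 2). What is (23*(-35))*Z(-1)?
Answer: -805 + 805*√6/2 ≈ 180.92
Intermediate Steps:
Y(p) = √(2 + 1/(2*p)) (Y(p) = √(1/(2*p) + 2) = √(2 + 1/(2*p)))
a = √6/2 (a = √(8 + 2/(-1))/2 = √(8 + 2*(-1))/2 = √(8 - 2)/2 = √6/2 ≈ 1.2247)
Z(n) = n*(n + √6/2) (Z(n) = n*(√6/2 + n) = n*(n + √6/2))
(23*(-35))*Z(-1) = (23*(-35))*((½)*(-1)*(√6 + 2*(-1))) = -805*(-1)*(√6 - 2)/2 = -805*(-1)*(-2 + √6)/2 = -805*(1 - √6/2) = -805 + 805*√6/2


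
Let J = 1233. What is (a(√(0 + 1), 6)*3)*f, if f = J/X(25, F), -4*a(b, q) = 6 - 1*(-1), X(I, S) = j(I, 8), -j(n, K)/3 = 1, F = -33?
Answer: 8631/4 ≈ 2157.8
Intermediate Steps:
j(n, K) = -3 (j(n, K) = -3*1 = -3)
X(I, S) = -3
a(b, q) = -7/4 (a(b, q) = -(6 - 1*(-1))/4 = -(6 + 1)/4 = -¼*7 = -7/4)
f = -411 (f = 1233/(-3) = 1233*(-⅓) = -411)
(a(√(0 + 1), 6)*3)*f = -7/4*3*(-411) = -21/4*(-411) = 8631/4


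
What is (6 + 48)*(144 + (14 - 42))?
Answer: 6264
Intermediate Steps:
(6 + 48)*(144 + (14 - 42)) = 54*(144 - 28) = 54*116 = 6264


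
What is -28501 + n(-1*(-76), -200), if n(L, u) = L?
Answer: -28425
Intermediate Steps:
-28501 + n(-1*(-76), -200) = -28501 - 1*(-76) = -28501 + 76 = -28425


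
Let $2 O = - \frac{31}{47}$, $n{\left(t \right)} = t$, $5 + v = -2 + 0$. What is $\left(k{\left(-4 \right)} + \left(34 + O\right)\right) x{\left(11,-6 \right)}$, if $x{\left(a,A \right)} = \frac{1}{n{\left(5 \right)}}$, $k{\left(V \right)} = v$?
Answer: $\frac{2507}{470} \approx 5.334$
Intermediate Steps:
$v = -7$ ($v = -5 + \left(-2 + 0\right) = -5 - 2 = -7$)
$O = - \frac{31}{94}$ ($O = \frac{\left(-31\right) \frac{1}{47}}{2} = \frac{1}{2} \left(- \frac{31}{47}\right) = - \frac{31}{94} \approx -0.32979$)
$k{\left(V \right)} = -7$
$x{\left(a,A \right)} = \frac{1}{5}$
$\left(k{\left(-4 \right)} + \left(34 + O\right)\right) x{\left(11,-6 \right)} = \left(-7 + \left(34 - \frac{31}{94}\right)\right) \frac{1}{5} = \left(-7 + \frac{3165}{94}\right) \frac{1}{5} = \frac{2507}{94} \cdot \frac{1}{5} = \frac{2507}{470}$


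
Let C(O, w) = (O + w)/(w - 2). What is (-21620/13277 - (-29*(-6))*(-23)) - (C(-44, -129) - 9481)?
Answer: 23445677480/1739287 ≈ 13480.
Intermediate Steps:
C(O, w) = (O + w)/(-2 + w)
(-21620/13277 - (-29*(-6))*(-23)) - (C(-44, -129) - 9481) = (-21620/13277 - (-29*(-6))*(-23)) - ((-44 - 129)/(-2 - 129) - 9481) = (-21620*1/13277 - 174*(-23)) - (-173/(-131) - 9481) = (-21620/13277 - 1*(-4002)) - (-1/131*(-173) - 9481) = (-21620/13277 + 4002) - (173/131 - 9481) = 53112934/13277 - 1*(-1241838/131) = 53112934/13277 + 1241838/131 = 23445677480/1739287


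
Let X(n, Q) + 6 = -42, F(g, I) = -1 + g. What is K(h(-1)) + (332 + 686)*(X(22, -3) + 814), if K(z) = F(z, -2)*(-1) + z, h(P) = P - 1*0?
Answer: 779789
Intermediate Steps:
X(n, Q) = -48 (X(n, Q) = -6 - 42 = -48)
h(P) = P (h(P) = P + 0 = P)
K(z) = 1 (K(z) = (-1 + z)*(-1) + z = (1 - z) + z = 1)
K(h(-1)) + (332 + 686)*(X(22, -3) + 814) = 1 + (332 + 686)*(-48 + 814) = 1 + 1018*766 = 1 + 779788 = 779789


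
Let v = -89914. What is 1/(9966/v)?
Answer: -4087/453 ≈ -9.0221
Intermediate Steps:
1/(9966/v) = 1/(9966/(-89914)) = 1/(9966*(-1/89914)) = 1/(-453/4087) = -4087/453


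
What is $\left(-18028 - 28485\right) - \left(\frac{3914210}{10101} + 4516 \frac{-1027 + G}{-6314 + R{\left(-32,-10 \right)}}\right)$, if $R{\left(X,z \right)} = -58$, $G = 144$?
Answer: $- \frac{254913600082}{5363631} \approx -47526.0$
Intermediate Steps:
$\left(-18028 - 28485\right) - \left(\frac{3914210}{10101} + 4516 \frac{-1027 + G}{-6314 + R{\left(-32,-10 \right)}}\right) = \left(-18028 - 28485\right) - \left(\frac{3914210}{10101} + 4516 \frac{-1027 + 144}{-6314 - 58}\right) = -46513 - \left(\frac{996907}{1593} + \frac{3914210}{10101}\right) = -46513 - \left(\frac{3914210}{10101} + \frac{4516}{\frac{6372}{883}}\right) = -46513 - \frac{5435031379}{5363631} = - \frac{254913600082}{5363631}$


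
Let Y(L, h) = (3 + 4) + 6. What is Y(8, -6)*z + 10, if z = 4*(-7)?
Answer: -354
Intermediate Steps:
Y(L, h) = 13 (Y(L, h) = 7 + 6 = 13)
z = -28
Y(8, -6)*z + 10 = 13*(-28) + 10 = -364 + 10 = -354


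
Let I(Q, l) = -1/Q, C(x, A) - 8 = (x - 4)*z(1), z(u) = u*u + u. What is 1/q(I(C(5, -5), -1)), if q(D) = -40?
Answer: -1/40 ≈ -0.025000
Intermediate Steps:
z(u) = u + u² (z(u) = u² + u = u + u²)
C(x, A) = 2*x (C(x, A) = 8 + (x - 4)*(1*(1 + 1)) = 8 + (-4 + x)*(1*2) = 8 + (-4 + x)*2 = 8 + (-8 + 2*x) = 2*x)
1/q(I(C(5, -5), -1)) = 1/(-40) = -1/40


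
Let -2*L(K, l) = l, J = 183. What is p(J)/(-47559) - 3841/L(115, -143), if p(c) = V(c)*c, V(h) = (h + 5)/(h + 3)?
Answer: -11326615340/210829047 ≈ -53.724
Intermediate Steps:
L(K, l) = -l/2
V(h) = (5 + h)/(3 + h)
p(c) = c*(5 + c)/(3 + c) (p(c) = ((5 + c)/(3 + c))*c = c*(5 + c)/(3 + c))
p(J)/(-47559) - 3841/L(115, -143) = (183*(5 + 183)/(3 + 183))/(-47559) - 3841/((-½*(-143))) = (183*188/186)*(-1/47559) - 3841/143/2 = (183*(1/186)*188)*(-1/47559) - 3841*2/143 = (5734/31)*(-1/47559) - 7682/143 = -5734/1474329 - 7682/143 = -11326615340/210829047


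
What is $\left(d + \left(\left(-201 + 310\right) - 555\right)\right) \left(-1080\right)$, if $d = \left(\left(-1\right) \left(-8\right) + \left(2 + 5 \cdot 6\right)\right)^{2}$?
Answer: $-1246320$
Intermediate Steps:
$d = 1600$ ($d = \left(8 + \left(2 + 30\right)\right)^{2} = \left(8 + 32\right)^{2} = 40^{2} = 1600$)
$\left(d + \left(\left(-201 + 310\right) - 555\right)\right) \left(-1080\right) = \left(1600 + \left(\left(-201 + 310\right) - 555\right)\right) \left(-1080\right) = \left(1600 + \left(109 - 555\right)\right) \left(-1080\right) = \left(1600 - 446\right) \left(-1080\right) = 1154 \left(-1080\right) = -1246320$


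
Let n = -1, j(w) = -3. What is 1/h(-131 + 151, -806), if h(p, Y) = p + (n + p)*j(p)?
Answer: -1/37 ≈ -0.027027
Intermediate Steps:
h(p, Y) = 3 - 2*p (h(p, Y) = p + (-1 + p)*(-3) = p + (3 - 3*p) = 3 - 2*p)
1/h(-131 + 151, -806) = 1/(3 - 2*(-131 + 151)) = 1/(3 - 2*20) = 1/(3 - 40) = 1/(-37) = -1/37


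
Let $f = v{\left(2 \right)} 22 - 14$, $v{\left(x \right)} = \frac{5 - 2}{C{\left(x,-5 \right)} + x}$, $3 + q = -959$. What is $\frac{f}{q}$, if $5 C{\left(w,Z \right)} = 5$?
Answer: $- \frac{4}{481} \approx -0.008316$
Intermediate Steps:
$q = -962$ ($q = -3 - 959 = -962$)
$C{\left(w,Z \right)} = 1$ ($C{\left(w,Z \right)} = \frac{1}{5} \cdot 5 = 1$)
$v{\left(x \right)} = \frac{3}{1 + x}$ ($v{\left(x \right)} = \frac{5 - 2}{1 + x} = \frac{3}{1 + x}$)
$f = 8$ ($f = \frac{3}{1 + 2} \cdot 22 - 14 = \frac{3}{3} \cdot 22 - 14 = 3 \cdot \frac{1}{3} \cdot 22 - 14 = 1 \cdot 22 - 14 = 22 - 14 = 8$)
$\frac{f}{q} = \frac{8}{-962} = 8 \left(- \frac{1}{962}\right) = - \frac{4}{481}$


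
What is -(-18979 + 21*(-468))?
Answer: 28807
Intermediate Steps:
-(-18979 + 21*(-468)) = -(-18979 - 9828) = -1*(-28807) = 28807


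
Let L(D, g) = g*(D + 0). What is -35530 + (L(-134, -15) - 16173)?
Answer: -49693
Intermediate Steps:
L(D, g) = D*g (L(D, g) = g*D = D*g)
-35530 + (L(-134, -15) - 16173) = -35530 + (-134*(-15) - 16173) = -35530 + (2010 - 16173) = -35530 - 14163 = -49693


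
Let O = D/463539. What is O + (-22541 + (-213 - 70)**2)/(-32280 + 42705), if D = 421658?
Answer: 10357175674/1610798025 ≈ 6.4298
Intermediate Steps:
O = 421658/463539 ≈ 0.90965
O + (-22541 + (-213 - 70)**2)/(-32280 + 42705) = 421658/463539 + (-22541 + (-213 - 70)**2)/(-32280 + 42705) = 421658/463539 + (-22541 + (-283)**2)/10425 = 421658/463539 + (-22541 + 80089)*(1/10425) = 421658/463539 + 57548*(1/10425) = 421658/463539 + 57548/10425 = 10357175674/1610798025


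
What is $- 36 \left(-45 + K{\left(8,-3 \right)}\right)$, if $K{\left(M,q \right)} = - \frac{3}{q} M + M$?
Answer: $1044$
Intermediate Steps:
$K{\left(M,q \right)} = M - \frac{3 M}{q}$ ($K{\left(M,q \right)} = - \frac{3 M}{q} + M = M - \frac{3 M}{q}$)
$- 36 \left(-45 + K{\left(8,-3 \right)}\right) = - 36 \left(-45 + \frac{8 \left(-3 - 3\right)}{-3}\right) = - 36 \left(-45 + 8 \left(- \frac{1}{3}\right) \left(-6\right)\right) = - 36 \left(-45 + 16\right) = \left(-36\right) \left(-29\right) = 1044$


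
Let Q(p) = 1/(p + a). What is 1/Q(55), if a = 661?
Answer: 716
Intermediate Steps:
Q(p) = 1/(661 + p) (Q(p) = 1/(p + 661) = 1/(661 + p))
1/Q(55) = 1/(1/(661 + 55)) = 1/(1/716) = 716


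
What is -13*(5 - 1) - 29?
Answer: -81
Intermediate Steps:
-13*(5 - 1) - 29 = -52 - 29 = -81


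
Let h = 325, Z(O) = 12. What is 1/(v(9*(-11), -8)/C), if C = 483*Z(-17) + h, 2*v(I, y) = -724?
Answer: -6121/362 ≈ -16.909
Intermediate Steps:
v(I, y) = -362 (v(I, y) = (1/2)*(-724) = -362)
C = 6121 (C = 483*12 + 325 = 5796 + 325 = 6121)
1/(v(9*(-11), -8)/C) = 1/(-362/6121) = -6121/362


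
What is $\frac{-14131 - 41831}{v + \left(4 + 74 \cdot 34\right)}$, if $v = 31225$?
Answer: $- \frac{55962}{33745} \approx -1.6584$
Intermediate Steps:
$\frac{-14131 - 41831}{v + \left(4 + 74 \cdot 34\right)} = \frac{-14131 - 41831}{31225 + \left(4 + 74 \cdot 34\right)} = - \frac{55962}{31225 + \left(4 + 2516\right)} = - \frac{55962}{31225 + 2520} = - \frac{55962}{33745}$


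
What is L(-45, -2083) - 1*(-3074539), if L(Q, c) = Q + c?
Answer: 3072411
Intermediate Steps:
L(-45, -2083) - 1*(-3074539) = (-45 - 2083) - 1*(-3074539) = -2128 + 3074539 = 3072411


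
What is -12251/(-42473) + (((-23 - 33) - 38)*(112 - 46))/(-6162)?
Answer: 56498859/43619771 ≈ 1.2953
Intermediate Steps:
-12251/(-42473) + (((-23 - 33) - 38)*(112 - 46))/(-6162) = -12251*(-1/42473) + ((-56 - 38)*66)*(-1/6162) = 12251/42473 - 94*66*(-1/6162) = 12251/42473 - 6204*(-1/6162) = 12251/42473 + 1034/1027 = 56498859/43619771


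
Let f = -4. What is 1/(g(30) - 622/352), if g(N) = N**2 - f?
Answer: 176/158793 ≈ 0.0011084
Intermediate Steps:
g(N) = 4 + N**2 (g(N) = N**2 - 1*(-4) = N**2 + 4 = 4 + N**2)
1/(g(30) - 622/352) = 1/((4 + 30**2) - 622/352) = 1/((4 + 900) - 622*1/352) = 1/(904 - 311/176) = 1/(158793/176) = 176/158793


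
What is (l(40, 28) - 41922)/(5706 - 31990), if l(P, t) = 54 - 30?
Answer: 20949/13142 ≈ 1.5940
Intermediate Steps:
l(P, t) = 24
(l(40, 28) - 41922)/(5706 - 31990) = (24 - 41922)/(5706 - 31990) = -41898/(-26284) = -41898*(-1/26284) = 20949/13142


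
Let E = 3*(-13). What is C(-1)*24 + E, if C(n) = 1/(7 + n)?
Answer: -35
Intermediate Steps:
E = -39
C(-1)*24 + E = 24/(7 - 1) - 39 = 24/6 - 39 = (⅙)*24 - 39 = 4 - 39 = -35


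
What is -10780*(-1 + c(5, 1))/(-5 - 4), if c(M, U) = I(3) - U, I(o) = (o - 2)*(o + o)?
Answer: 43120/9 ≈ 4791.1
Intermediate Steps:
I(o) = 2*o*(-2 + o) (I(o) = (-2 + o)*(2*o) = 2*o*(-2 + o))
c(M, U) = 6 - U (c(M, U) = 2*3*(-2 + 3) - U = 2*3*1 - U = 6 - U)
-10780*(-1 + c(5, 1))/(-5 - 4) = -10780*(-1 + (6 - 1*1))/(-5 - 4) = -10780*(-1 + (6 - 1))/(-9) = -10780*(-1 + 5)*(-1)/9 = -43120*(-1)/9 = -10780*(-4/9) = 43120/9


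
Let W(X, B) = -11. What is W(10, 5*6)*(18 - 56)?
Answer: 418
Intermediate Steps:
W(10, 5*6)*(18 - 56) = -11*(18 - 56) = -11*(-38) = 418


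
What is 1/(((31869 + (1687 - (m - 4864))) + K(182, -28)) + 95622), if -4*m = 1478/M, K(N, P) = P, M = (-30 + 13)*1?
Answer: 34/4555737 ≈ 7.4631e-6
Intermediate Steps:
M = -17 (M = -17*1 = -17)
m = 739/34 (m = -739/(2*(-17)) = -739*(-1)/(2*17) = -1/4*(-1478/17) = 739/34 ≈ 21.735)
1/(((31869 + (1687 - (m - 4864))) + K(182, -28)) + 95622) = 1/(((31869 + (1687 - (739/34 - 4864))) - 28) + 95622) = 1/(((31869 + (1687 - 1*(-164637/34))) - 28) + 95622) = 1/(((31869 + (1687 + 164637/34)) - 28) + 95622) = 1/(((31869 + 221995/34) - 28) + 95622) = 1/((1305541/34 - 28) + 95622) = 1/(1304589/34 + 95622) = 1/(4555737/34) = 34/4555737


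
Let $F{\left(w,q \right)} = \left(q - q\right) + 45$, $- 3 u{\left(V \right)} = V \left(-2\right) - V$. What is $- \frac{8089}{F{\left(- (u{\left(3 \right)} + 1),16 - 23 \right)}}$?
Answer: $- \frac{8089}{45} \approx -179.76$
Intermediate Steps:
$u{\left(V \right)} = V$ ($u{\left(V \right)} = - \frac{V \left(-2\right) - V}{3} = - \frac{- 2 V - V}{3} = - \frac{\left(-3\right) V}{3} = V$)
$F{\left(w,q \right)} = 45$ ($F{\left(w,q \right)} = 0 + 45 = 45$)
$- \frac{8089}{F{\left(- (u{\left(3 \right)} + 1),16 - 23 \right)}} = - \frac{8089}{45}$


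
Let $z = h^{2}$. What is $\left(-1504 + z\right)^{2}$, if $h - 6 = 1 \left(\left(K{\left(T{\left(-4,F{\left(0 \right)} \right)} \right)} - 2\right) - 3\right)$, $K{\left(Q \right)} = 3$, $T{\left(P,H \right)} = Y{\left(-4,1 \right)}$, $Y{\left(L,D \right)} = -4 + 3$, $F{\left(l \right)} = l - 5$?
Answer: $2214144$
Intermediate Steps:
$F{\left(l \right)} = -5 + l$ ($F{\left(l \right)} = l - 5 = -5 + l$)
$Y{\left(L,D \right)} = -1$
$T{\left(P,H \right)} = -1$
$h = 4$ ($h = 6 + 1 \left(\left(3 - 2\right) - 3\right) = 6 + 1 \left(1 - 3\right) = 6 + 1 \left(-2\right) = 6 - 2 = 4$)
$z = 16$ ($z = 4^{2} = 16$)
$\left(-1504 + z\right)^{2} = \left(-1504 + 16\right)^{2} = \left(-1488\right)^{2} = 2214144$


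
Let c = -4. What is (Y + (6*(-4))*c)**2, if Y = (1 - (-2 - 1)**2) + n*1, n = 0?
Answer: 7744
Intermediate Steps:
Y = -8 (Y = (1 - (-2 - 1)**2) + 0*1 = (1 - 1*(-3)**2) + 0 = (1 - 1*9) + 0 = (1 - 9) + 0 = -8 + 0 = -8)
(Y + (6*(-4))*c)**2 = (-8 + (6*(-4))*(-4))**2 = (-8 - 24*(-4))**2 = (-8 + 96)**2 = 88**2 = 7744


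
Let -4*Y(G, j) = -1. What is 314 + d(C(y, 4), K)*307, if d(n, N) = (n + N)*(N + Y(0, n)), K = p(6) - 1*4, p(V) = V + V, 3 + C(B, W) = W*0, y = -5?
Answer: 51911/4 ≈ 12978.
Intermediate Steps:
Y(G, j) = ¼ (Y(G, j) = -¼*(-1) = ¼)
C(B, W) = -3 (C(B, W) = -3 + W*0 = -3 + 0 = -3)
p(V) = 2*V
K = 8 (K = 2*6 - 1*4 = 12 - 4 = 8)
d(n, N) = (¼ + N)*(N + n) (d(n, N) = (n + N)*(N + ¼) = (N + n)*(¼ + N) = (¼ + N)*(N + n))
314 + d(C(y, 4), K)*307 = 314 + (8² + (¼)*8 + (¼)*(-3) + 8*(-3))*307 = 314 + (64 + 2 - ¾ - 24)*307 = 314 + (165/4)*307 = 314 + 50655/4 = 51911/4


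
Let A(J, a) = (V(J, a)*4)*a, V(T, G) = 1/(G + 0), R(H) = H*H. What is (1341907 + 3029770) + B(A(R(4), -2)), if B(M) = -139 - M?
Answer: 4371534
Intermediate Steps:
R(H) = H²
V(T, G) = 1/G
A(J, a) = 4 (A(J, a) = (4/a)*a = 4)
(1341907 + 3029770) + B(A(R(4), -2)) = (1341907 + 3029770) + (-139 - 1*4) = 4371677 + (-139 - 4) = 4371677 - 143 = 4371534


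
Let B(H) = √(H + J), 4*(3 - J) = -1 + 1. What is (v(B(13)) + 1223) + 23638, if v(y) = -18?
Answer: 24843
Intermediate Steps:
J = 3 (J = 3 - (-1 + 1)/4 = 3 - ¼*0 = 3 + 0 = 3)
B(H) = √(3 + H) (B(H) = √(H + 3) = √(3 + H))
(v(B(13)) + 1223) + 23638 = (-18 + 1223) + 23638 = 1205 + 23638 = 24843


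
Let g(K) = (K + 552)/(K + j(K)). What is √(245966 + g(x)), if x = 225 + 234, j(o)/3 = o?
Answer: √2559035993/102 ≈ 495.95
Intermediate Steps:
j(o) = 3*o
x = 459
g(K) = (552 + K)/(4*K) (g(K) = (K + 552)/(K + 3*K) = (552 + K)/((4*K)) = (552 + K)*(1/(4*K)) = (552 + K)/(4*K))
√(245966 + g(x)) = √(245966 + (¼)*(552 + 459)/459) = √(245966 + (¼)*(1/459)*1011) = √(245966 + 337/612) = √(150531529/612) = √2559035993/102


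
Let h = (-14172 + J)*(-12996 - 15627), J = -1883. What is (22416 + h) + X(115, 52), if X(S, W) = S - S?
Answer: 459564681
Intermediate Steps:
X(S, W) = 0
h = 459542265 (h = (-14172 - 1883)*(-12996 - 15627) = -16055*(-28623) = 459542265)
(22416 + h) + X(115, 52) = (22416 + 459542265) + 0 = 459564681 + 0 = 459564681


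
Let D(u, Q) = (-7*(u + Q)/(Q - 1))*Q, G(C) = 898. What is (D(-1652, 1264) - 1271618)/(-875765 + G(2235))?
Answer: 1602620510/1104957021 ≈ 1.4504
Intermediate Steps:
D(u, Q) = -7*Q*(Q + u)/(-1 + Q) (D(u, Q) = (-7*(Q + u)/(-1 + Q))*Q = -7*Q*(Q + u)/(-1 + Q))
(D(-1652, 1264) - 1271618)/(-875765 + G(2235)) = (-7*1264*(1264 - 1652)/(-1 + 1264) - 1271618)/(-875765 + 898) = (-7*1264*(-388)/1263 - 1271618)/(-874867) = (-7*1264*1/1263*(-388) - 1271618)*(-1/874867) = (3433024/1263 - 1271618)*(-1/874867) = -1602620510/1263*(-1/874867) = 1602620510/1104957021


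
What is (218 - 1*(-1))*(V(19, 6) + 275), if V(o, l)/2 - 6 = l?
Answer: 65481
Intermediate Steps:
V(o, l) = 12 + 2*l
(218 - 1*(-1))*(V(19, 6) + 275) = (218 - 1*(-1))*((12 + 2*6) + 275) = (218 + 1)*((12 + 12) + 275) = 219*(24 + 275) = 219*299 = 65481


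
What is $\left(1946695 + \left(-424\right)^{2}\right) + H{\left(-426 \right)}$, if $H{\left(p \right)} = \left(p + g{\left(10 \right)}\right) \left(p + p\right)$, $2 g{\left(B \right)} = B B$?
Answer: $2446823$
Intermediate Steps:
$g{\left(B \right)} = \frac{B^{2}}{2}$ ($g{\left(B \right)} = \frac{B B}{2} = \frac{B^{2}}{2}$)
$H{\left(p \right)} = 2 p \left(50 + p\right)$ ($H{\left(p \right)} = \left(p + \frac{10^{2}}{2}\right) \left(p + p\right) = \left(p + \frac{1}{2} \cdot 100\right) 2 p = \left(p + 50\right) 2 p = \left(50 + p\right) 2 p = 2 p \left(50 + p\right)$)
$\left(1946695 + \left(-424\right)^{2}\right) + H{\left(-426 \right)} = \left(1946695 + \left(-424\right)^{2}\right) + 2 \left(-426\right) \left(50 - 426\right) = \left(1946695 + 179776\right) + 2 \left(-426\right) \left(-376\right) = 2126471 + 320352 = 2446823$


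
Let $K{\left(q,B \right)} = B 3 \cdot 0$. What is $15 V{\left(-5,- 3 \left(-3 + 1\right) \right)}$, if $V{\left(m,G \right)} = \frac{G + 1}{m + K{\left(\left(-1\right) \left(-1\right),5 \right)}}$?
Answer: $-21$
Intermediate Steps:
$K{\left(q,B \right)} = 0$ ($K{\left(q,B \right)} = 3 B 0 = 0$)
$V{\left(m,G \right)} = \frac{1 + G}{m}$ ($V{\left(m,G \right)} = \frac{G + 1}{m + 0} = \frac{1 + G}{m}$)
$15 V{\left(-5,- 3 \left(-3 + 1\right) \right)} = 15 \frac{1 - 3 \left(-3 + 1\right)}{-5} = 15 \left(- \frac{1 - -6}{5}\right) = 15 \left(- \frac{1 + 6}{5}\right) = 15 \left(\left(- \frac{1}{5}\right) 7\right) = 15 \left(- \frac{7}{5}\right) = -21$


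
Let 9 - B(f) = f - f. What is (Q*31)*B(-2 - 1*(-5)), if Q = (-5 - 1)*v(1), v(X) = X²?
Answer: -1674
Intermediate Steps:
B(f) = 9 (B(f) = 9 - (f - f) = 9 - 1*0 = 9 + 0 = 9)
Q = -6 (Q = (-5 - 1)*1² = -6*1 = -6)
(Q*31)*B(-2 - 1*(-5)) = -6*31*9 = -186*9 = -1674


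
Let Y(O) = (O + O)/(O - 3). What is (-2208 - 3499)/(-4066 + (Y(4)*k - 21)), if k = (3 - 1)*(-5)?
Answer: 5707/4167 ≈ 1.3696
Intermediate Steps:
Y(O) = 2*O/(-3 + O) (Y(O) = (2*O)/(-3 + O) = 2*O/(-3 + O))
k = -10 (k = 2*(-5) = -10)
(-2208 - 3499)/(-4066 + (Y(4)*k - 21)) = (-2208 - 3499)/(-4066 + ((2*4/(-3 + 4))*(-10) - 21)) = -5707/(-4066 + ((2*4/1)*(-10) - 21)) = -5707/(-4066 + ((2*4*1)*(-10) - 21)) = -5707/(-4066 + (8*(-10) - 21)) = -5707/(-4066 + (-80 - 21)) = -5707/(-4066 - 101) = -5707/(-4167) = -5707*(-1/4167) = 5707/4167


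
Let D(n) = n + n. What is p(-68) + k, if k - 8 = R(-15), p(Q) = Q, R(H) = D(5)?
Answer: -50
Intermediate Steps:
D(n) = 2*n
R(H) = 10 (R(H) = 2*5 = 10)
k = 18 (k = 8 + 10 = 18)
p(-68) + k = -68 + 18 = -50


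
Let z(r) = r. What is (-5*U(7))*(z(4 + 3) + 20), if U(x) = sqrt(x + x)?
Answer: -135*sqrt(14) ≈ -505.12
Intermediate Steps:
U(x) = sqrt(2)*sqrt(x) (U(x) = sqrt(2*x) = sqrt(2)*sqrt(x))
(-5*U(7))*(z(4 + 3) + 20) = (-5*sqrt(2)*sqrt(7))*((4 + 3) + 20) = (-5*sqrt(14))*(7 + 20) = -5*sqrt(14)*27 = -135*sqrt(14)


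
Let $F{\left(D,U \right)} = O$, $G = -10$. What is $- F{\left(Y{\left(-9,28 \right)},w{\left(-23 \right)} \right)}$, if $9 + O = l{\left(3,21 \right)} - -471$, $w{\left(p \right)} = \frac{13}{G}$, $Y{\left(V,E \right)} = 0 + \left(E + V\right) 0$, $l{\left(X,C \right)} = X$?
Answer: $-465$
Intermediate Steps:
$Y{\left(V,E \right)} = 0$ ($Y{\left(V,E \right)} = 0 + 0 = 0$)
$w{\left(p \right)} = - \frac{13}{10}$ ($w{\left(p \right)} = \frac{13}{-10} = 13 \left(- \frac{1}{10}\right) = - \frac{13}{10}$)
$O = 465$ ($O = -9 + \left(3 - -471\right) = -9 + \left(3 + 471\right) = -9 + 474 = 465$)
$F{\left(D,U \right)} = 465$
$- F{\left(Y{\left(-9,28 \right)},w{\left(-23 \right)} \right)} = \left(-1\right) 465 = -465$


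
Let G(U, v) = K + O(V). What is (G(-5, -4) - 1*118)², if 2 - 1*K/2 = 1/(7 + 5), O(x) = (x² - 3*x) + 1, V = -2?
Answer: 383161/36 ≈ 10643.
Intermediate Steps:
O(x) = 1 + x² - 3*x
K = 23/6 (K = 4 - 2/(7 + 5) = 4 - 2/12 = 4 - 2*1/12 = 4 - ⅙ = 23/6 ≈ 3.8333)
G(U, v) = 89/6 (G(U, v) = 23/6 + (1 + (-2)² - 3*(-2)) = 23/6 + (1 + 4 + 6) = 23/6 + 11 = 89/6)
(G(-5, -4) - 1*118)² = (89/6 - 1*118)² = (89/6 - 118)² = (-619/6)² = 383161/36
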